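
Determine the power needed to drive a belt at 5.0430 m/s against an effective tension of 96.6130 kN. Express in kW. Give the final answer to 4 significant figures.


P = Te * v = 96.6130 * 5.0430
P = 487.2 kW


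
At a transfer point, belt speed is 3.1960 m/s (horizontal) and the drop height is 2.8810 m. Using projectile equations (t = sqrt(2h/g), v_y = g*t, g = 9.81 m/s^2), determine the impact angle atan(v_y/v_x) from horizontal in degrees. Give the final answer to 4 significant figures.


t = sqrt(2*2.8810/9.81) = 0.766394 s
v_y = 9.81 * 0.766394 = 7.51833 m/s
angle = atan(7.51833 / 3.1960) = 66.97 deg


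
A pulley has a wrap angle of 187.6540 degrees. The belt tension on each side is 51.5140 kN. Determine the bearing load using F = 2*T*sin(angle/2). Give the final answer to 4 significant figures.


F = 2 * 51.5140 * sin(187.6540/2 deg)
F = 102.8 kN


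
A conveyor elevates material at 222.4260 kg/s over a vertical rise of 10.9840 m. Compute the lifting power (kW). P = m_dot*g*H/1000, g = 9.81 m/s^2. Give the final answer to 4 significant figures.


P = 222.4260 * 9.81 * 10.9840 / 1000
P = 23.97 kW


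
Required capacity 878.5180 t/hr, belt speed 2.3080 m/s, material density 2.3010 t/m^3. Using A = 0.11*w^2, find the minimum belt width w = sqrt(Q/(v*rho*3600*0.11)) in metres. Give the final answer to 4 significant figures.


A_req = 878.5180 / (2.3080 * 2.3010 * 3600) = 0.0459511 m^2
w = sqrt(0.0459511 / 0.11)
w = 0.6463 m


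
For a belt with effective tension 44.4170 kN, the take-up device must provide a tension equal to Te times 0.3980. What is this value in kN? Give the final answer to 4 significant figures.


T_tu = 44.4170 * 0.3980
T_tu = 17.68 kN


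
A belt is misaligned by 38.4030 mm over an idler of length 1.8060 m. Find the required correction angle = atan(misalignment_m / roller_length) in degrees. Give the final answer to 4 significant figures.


misalign_m = 38.4030 / 1000 = 0.038403 m
angle = atan(0.038403 / 1.8060)
angle = 1.218 deg


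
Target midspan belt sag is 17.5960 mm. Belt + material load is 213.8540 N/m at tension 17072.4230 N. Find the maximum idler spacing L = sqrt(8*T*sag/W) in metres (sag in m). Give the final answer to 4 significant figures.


sag = 17.5960/1000 = 0.017596 m
L = sqrt(8 * 17072.4230 * 0.017596 / 213.8540)
L = 3.352 m


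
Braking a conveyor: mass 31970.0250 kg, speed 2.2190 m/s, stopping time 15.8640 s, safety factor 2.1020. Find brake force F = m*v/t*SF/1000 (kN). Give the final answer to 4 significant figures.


F = 31970.0250 * 2.2190 / 15.8640 * 2.1020 / 1000
F = 9.400 kN


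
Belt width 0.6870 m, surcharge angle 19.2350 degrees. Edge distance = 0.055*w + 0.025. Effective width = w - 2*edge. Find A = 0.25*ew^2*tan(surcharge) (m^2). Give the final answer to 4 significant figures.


edge = 0.055*0.6870 + 0.025 = 0.062785 m
ew = 0.6870 - 2*0.062785 = 0.56143 m
A = 0.25 * 0.56143^2 * tan(19.2350 deg)
A = 0.02750 m^2


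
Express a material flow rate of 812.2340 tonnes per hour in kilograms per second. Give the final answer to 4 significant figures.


m_dot = 812.2340 * 1000 / 3600
m_dot = 225.6 kg/s


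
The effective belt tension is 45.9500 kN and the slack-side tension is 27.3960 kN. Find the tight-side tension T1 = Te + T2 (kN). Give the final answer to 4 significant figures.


T1 = Te + T2 = 45.9500 + 27.3960
T1 = 73.35 kN


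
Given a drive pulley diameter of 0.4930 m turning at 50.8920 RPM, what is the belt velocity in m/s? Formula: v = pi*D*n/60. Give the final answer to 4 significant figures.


v = pi * 0.4930 * 50.8920 / 60
v = 1.314 m/s


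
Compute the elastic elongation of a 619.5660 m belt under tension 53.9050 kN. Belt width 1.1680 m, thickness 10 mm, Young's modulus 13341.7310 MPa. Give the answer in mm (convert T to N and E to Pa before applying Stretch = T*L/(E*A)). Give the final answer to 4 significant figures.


A = 1.1680 * 0.01 = 0.01168 m^2
Stretch = 53.9050*1000 * 619.5660 / (13341.7310e6 * 0.01168) * 1000
Stretch = 214.3 mm


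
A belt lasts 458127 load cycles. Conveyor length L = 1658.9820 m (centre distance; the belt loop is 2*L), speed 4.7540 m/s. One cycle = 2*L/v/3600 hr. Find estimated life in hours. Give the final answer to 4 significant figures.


cycle_time = 2 * 1658.9820 / 4.7540 / 3600 = 0.19387 hr
life = 458127 * 0.19387 = 88820 hours


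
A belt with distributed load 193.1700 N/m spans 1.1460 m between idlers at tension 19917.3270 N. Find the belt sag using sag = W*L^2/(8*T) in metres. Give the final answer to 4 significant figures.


sag = 193.1700 * 1.1460^2 / (8 * 19917.3270)
sag = 0.001592 m


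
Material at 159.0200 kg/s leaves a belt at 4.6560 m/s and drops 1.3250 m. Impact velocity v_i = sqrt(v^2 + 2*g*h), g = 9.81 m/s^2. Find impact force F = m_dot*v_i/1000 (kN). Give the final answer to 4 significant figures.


v_i = sqrt(4.6560^2 + 2*9.81*1.3250) = 6.9047 m/s
F = 159.0200 * 6.9047 / 1000
F = 1.098 kN


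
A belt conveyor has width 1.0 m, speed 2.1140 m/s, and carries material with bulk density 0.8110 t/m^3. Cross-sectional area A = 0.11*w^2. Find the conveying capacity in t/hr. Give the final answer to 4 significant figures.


A = 0.11 * 1.0^2 = 0.11 m^2
C = 0.11 * 2.1140 * 0.8110 * 3600
C = 678.9 t/hr


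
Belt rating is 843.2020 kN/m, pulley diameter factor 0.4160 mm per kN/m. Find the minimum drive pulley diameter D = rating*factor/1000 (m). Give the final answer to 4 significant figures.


D = 843.2020 * 0.4160 / 1000
D = 0.3508 m


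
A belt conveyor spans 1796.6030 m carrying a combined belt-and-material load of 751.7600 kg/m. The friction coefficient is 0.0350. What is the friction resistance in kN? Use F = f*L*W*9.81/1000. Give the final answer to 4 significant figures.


F = 0.0350 * 1796.6030 * 751.7600 * 9.81 / 1000
F = 463.7 kN


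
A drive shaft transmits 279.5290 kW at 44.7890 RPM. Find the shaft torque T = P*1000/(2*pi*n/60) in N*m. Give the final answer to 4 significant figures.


omega = 2*pi*44.7890/60 = 4.69029 rad/s
T = 279.5290*1000 / 4.69029
T = 59600 N*m


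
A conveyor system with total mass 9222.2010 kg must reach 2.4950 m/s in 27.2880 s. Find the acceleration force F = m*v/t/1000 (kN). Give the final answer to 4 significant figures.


F = 9222.2010 * 2.4950 / 27.2880 / 1000
F = 0.8432 kN


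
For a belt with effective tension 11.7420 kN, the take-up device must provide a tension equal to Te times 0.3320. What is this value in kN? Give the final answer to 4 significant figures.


T_tu = 11.7420 * 0.3320
T_tu = 3.898 kN


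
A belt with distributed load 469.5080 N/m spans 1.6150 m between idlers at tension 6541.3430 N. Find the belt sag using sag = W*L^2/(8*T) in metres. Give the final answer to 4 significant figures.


sag = 469.5080 * 1.6150^2 / (8 * 6541.3430)
sag = 0.02340 m


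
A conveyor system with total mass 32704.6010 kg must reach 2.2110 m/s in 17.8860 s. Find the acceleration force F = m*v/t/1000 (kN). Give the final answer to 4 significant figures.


F = 32704.6010 * 2.2110 / 17.8860 / 1000
F = 4.043 kN


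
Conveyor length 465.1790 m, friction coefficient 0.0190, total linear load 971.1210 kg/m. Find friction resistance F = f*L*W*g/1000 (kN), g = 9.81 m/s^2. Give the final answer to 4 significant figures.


F = 0.0190 * 465.1790 * 971.1210 * 9.81 / 1000
F = 84.20 kN


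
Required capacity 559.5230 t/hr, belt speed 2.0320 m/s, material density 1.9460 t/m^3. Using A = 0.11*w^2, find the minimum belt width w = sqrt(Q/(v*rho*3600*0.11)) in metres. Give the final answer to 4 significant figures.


A_req = 559.5230 / (2.0320 * 1.9460 * 3600) = 0.0393051 m^2
w = sqrt(0.0393051 / 0.11)
w = 0.5978 m


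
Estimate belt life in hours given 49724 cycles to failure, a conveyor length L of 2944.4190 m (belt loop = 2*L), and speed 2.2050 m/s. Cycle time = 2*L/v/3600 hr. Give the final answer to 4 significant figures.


cycle_time = 2 * 2944.4190 / 2.2050 / 3600 = 0.741854 hr
life = 49724 * 0.741854 = 36890 hours


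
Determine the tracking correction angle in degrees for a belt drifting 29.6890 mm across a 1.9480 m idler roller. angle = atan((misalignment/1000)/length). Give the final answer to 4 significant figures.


misalign_m = 29.6890 / 1000 = 0.029689 m
angle = atan(0.029689 / 1.9480)
angle = 0.8732 deg


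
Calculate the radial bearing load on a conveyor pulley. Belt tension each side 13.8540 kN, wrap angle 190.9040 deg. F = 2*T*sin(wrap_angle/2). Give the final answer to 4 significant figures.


F = 2 * 13.8540 * sin(190.9040/2 deg)
F = 27.58 kN


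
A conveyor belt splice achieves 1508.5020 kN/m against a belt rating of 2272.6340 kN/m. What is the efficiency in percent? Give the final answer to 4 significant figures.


Eff = 1508.5020 / 2272.6340 * 100
Eff = 66.38 %


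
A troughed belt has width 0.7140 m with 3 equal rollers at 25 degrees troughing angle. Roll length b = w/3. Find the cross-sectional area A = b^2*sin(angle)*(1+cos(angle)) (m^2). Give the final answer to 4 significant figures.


b = 0.7140/3 = 0.238 m
A = 0.238^2 * sin(25 deg) * (1 + cos(25 deg))
A = 0.04563 m^2


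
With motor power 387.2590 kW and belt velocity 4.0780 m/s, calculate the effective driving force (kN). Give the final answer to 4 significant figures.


Te = P / v = 387.2590 / 4.0780
Te = 94.96 kN


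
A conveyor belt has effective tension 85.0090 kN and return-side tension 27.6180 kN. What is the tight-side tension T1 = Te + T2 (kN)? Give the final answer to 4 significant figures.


T1 = Te + T2 = 85.0090 + 27.6180
T1 = 112.6 kN


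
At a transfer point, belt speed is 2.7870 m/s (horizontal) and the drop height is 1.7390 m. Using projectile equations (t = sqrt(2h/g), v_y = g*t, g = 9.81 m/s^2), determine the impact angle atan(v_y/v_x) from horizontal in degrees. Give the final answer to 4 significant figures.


t = sqrt(2*1.7390/9.81) = 0.595429 s
v_y = 9.81 * 0.595429 = 5.84116 m/s
angle = atan(5.84116 / 2.7870) = 64.49 deg


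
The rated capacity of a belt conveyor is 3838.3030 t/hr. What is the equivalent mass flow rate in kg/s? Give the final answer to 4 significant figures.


m_dot = 3838.3030 * 1000 / 3600
m_dot = 1066 kg/s


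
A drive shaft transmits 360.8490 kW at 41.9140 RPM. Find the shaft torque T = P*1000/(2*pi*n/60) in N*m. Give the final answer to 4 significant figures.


omega = 2*pi*41.9140/60 = 4.38922 rad/s
T = 360.8490*1000 / 4.38922
T = 82210 N*m


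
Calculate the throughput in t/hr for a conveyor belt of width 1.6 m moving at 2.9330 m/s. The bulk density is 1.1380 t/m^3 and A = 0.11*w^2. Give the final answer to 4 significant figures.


A = 0.11 * 1.6^2 = 0.2816 m^2
C = 0.2816 * 2.9330 * 1.1380 * 3600
C = 3384 t/hr


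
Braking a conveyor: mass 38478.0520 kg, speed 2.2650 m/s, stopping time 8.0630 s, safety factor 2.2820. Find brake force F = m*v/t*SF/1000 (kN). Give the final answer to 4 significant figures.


F = 38478.0520 * 2.2650 / 8.0630 * 2.2820 / 1000
F = 24.67 kN


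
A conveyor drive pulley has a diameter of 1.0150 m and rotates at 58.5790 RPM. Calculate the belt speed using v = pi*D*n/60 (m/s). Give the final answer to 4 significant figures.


v = pi * 1.0150 * 58.5790 / 60
v = 3.113 m/s


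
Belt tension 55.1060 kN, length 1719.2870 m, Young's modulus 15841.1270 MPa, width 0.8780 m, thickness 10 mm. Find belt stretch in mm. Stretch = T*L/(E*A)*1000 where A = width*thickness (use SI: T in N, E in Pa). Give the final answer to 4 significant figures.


A = 0.8780 * 0.01 = 0.00878 m^2
Stretch = 55.1060*1000 * 1719.2870 / (15841.1270e6 * 0.00878) * 1000
Stretch = 681.2 mm


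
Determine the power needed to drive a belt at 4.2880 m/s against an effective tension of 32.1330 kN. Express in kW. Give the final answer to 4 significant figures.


P = Te * v = 32.1330 * 4.2880
P = 137.8 kW


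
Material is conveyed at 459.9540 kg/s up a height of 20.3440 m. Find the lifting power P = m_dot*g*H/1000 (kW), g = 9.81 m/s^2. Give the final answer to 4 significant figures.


P = 459.9540 * 9.81 * 20.3440 / 1000
P = 91.80 kW


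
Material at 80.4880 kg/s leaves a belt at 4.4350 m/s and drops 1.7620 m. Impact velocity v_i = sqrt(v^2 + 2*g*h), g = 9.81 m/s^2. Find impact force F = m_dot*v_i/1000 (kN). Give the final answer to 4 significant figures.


v_i = sqrt(4.4350^2 + 2*9.81*1.7620) = 7.36476 m/s
F = 80.4880 * 7.36476 / 1000
F = 0.5928 kN


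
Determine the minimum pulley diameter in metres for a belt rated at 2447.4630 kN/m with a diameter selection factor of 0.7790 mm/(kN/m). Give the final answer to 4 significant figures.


D = 2447.4630 * 0.7790 / 1000
D = 1.907 m


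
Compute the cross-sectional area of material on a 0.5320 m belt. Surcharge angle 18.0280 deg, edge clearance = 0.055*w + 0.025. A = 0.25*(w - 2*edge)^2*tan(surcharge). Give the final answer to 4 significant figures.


edge = 0.055*0.5320 + 0.025 = 0.05426 m
ew = 0.5320 - 2*0.05426 = 0.42348 m
A = 0.25 * 0.42348^2 * tan(18.0280 deg)
A = 0.01459 m^2


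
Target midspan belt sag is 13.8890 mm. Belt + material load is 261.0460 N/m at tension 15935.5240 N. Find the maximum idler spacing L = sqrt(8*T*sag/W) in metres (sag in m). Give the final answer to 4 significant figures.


sag = 13.8890/1000 = 0.013889 m
L = sqrt(8 * 15935.5240 * 0.013889 / 261.0460)
L = 2.604 m


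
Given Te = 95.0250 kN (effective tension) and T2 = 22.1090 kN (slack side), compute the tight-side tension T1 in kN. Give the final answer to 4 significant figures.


T1 = Te + T2 = 95.0250 + 22.1090
T1 = 117.1 kN


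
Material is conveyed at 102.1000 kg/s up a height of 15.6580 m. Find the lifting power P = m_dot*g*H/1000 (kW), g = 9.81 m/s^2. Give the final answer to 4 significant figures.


P = 102.1000 * 9.81 * 15.6580 / 1000
P = 15.68 kW


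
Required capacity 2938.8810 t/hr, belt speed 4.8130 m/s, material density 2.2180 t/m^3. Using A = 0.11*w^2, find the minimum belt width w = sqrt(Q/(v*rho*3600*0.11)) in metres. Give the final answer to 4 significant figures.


A_req = 2938.8810 / (4.8130 * 2.2180 * 3600) = 0.0764719 m^2
w = sqrt(0.0764719 / 0.11)
w = 0.8338 m


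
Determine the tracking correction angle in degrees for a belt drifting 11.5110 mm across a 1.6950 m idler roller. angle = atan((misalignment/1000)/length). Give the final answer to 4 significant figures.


misalign_m = 11.5110 / 1000 = 0.011511 m
angle = atan(0.011511 / 1.6950)
angle = 0.3891 deg


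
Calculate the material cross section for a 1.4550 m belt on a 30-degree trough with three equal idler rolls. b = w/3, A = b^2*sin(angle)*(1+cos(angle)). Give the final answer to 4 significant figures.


b = 1.4550/3 = 0.485 m
A = 0.485^2 * sin(30 deg) * (1 + cos(30 deg))
A = 0.2195 m^2


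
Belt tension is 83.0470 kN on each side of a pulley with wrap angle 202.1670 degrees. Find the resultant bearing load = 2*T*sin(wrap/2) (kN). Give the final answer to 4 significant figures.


F = 2 * 83.0470 * sin(202.1670/2 deg)
F = 163.0 kN


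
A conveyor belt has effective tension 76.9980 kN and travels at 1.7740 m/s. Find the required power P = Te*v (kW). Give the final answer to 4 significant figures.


P = Te * v = 76.9980 * 1.7740
P = 136.6 kW


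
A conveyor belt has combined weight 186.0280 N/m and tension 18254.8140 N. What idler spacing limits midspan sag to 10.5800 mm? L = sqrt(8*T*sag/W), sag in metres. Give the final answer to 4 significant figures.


sag = 10.5800/1000 = 0.010580 m
L = sqrt(8 * 18254.8140 * 0.010580 / 186.0280)
L = 2.882 m


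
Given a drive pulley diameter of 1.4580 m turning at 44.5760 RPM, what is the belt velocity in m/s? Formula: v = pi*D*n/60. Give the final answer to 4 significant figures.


v = pi * 1.4580 * 44.5760 / 60
v = 3.403 m/s


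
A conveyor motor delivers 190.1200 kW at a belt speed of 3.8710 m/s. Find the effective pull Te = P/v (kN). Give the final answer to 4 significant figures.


Te = P / v = 190.1200 / 3.8710
Te = 49.11 kN


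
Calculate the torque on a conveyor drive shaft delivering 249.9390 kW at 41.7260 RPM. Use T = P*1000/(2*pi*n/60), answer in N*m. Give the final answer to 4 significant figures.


omega = 2*pi*41.7260/60 = 4.36954 rad/s
T = 249.9390*1000 / 4.36954
T = 57200 N*m


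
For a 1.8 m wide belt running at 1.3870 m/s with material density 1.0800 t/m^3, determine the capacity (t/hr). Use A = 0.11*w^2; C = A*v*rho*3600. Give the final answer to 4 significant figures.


A = 0.11 * 1.8^2 = 0.3564 m^2
C = 0.3564 * 1.3870 * 1.0800 * 3600
C = 1922 t/hr


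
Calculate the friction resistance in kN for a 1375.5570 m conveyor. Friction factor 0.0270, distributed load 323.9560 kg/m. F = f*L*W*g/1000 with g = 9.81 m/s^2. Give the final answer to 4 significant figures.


F = 0.0270 * 1375.5570 * 323.9560 * 9.81 / 1000
F = 118.0 kN


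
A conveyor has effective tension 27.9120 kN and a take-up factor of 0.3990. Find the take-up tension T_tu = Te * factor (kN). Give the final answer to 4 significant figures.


T_tu = 27.9120 * 0.3990
T_tu = 11.14 kN


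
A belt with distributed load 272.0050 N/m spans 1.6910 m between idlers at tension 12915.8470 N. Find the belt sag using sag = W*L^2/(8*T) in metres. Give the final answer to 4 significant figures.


sag = 272.0050 * 1.6910^2 / (8 * 12915.8470)
sag = 0.007528 m


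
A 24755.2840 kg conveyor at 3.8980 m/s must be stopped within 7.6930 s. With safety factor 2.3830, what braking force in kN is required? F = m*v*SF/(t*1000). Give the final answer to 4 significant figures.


F = 24755.2840 * 3.8980 / 7.6930 * 2.3830 / 1000
F = 29.89 kN


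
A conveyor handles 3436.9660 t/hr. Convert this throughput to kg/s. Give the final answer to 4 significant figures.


m_dot = 3436.9660 * 1000 / 3600
m_dot = 954.7 kg/s


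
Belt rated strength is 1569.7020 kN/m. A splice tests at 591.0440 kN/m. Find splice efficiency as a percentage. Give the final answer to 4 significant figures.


Eff = 591.0440 / 1569.7020 * 100
Eff = 37.65 %


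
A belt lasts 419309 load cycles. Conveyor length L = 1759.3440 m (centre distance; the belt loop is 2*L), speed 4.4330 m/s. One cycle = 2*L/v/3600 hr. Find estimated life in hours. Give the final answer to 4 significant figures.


cycle_time = 2 * 1759.3440 / 4.4330 / 3600 = 0.220486 hr
life = 419309 * 0.220486 = 92450 hours


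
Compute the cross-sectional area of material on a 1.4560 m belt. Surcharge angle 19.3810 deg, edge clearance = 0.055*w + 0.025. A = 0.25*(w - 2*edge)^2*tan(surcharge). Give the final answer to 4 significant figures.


edge = 0.055*1.4560 + 0.025 = 0.10508 m
ew = 1.4560 - 2*0.10508 = 1.24584 m
A = 0.25 * 1.24584^2 * tan(19.3810 deg)
A = 0.1365 m^2


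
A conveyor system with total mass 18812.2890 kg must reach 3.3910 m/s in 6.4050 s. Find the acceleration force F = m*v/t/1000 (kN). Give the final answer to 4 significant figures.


F = 18812.2890 * 3.3910 / 6.4050 / 1000
F = 9.960 kN


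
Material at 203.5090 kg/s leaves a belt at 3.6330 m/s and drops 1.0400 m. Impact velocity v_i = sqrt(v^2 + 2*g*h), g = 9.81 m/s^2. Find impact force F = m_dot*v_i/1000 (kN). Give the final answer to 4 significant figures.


v_i = sqrt(3.6330^2 + 2*9.81*1.0400) = 5.79685 m/s
F = 203.5090 * 5.79685 / 1000
F = 1.180 kN


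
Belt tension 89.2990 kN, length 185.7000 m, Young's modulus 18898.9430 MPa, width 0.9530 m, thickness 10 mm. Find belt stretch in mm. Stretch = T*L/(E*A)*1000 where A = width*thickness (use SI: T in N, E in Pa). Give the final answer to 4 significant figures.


A = 0.9530 * 0.01 = 0.00953 m^2
Stretch = 89.2990*1000 * 185.7000 / (18898.9430e6 * 0.00953) * 1000
Stretch = 92.07 mm


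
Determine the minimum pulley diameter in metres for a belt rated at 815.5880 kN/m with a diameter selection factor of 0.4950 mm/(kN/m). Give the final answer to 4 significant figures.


D = 815.5880 * 0.4950 / 1000
D = 0.4037 m


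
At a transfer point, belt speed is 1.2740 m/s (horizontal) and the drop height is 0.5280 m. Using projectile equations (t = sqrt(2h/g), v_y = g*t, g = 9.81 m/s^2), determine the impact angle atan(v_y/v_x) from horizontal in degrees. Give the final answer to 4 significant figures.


t = sqrt(2*0.5280/9.81) = 0.328093 s
v_y = 9.81 * 0.328093 = 3.21859 m/s
angle = atan(3.21859 / 1.2740) = 68.41 deg


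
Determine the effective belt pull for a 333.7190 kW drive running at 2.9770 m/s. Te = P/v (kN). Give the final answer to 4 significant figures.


Te = P / v = 333.7190 / 2.9770
Te = 112.1 kN


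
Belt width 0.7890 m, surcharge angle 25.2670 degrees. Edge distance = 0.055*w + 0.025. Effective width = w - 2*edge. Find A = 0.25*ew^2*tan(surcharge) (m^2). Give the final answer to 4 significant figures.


edge = 0.055*0.7890 + 0.025 = 0.068395 m
ew = 0.7890 - 2*0.068395 = 0.65221 m
A = 0.25 * 0.65221^2 * tan(25.2670 deg)
A = 0.05019 m^2


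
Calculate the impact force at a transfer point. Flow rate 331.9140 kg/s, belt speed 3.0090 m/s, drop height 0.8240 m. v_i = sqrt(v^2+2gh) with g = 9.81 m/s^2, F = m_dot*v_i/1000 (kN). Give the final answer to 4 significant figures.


v_i = sqrt(3.0090^2 + 2*9.81*0.8240) = 5.02205 m/s
F = 331.9140 * 5.02205 / 1000
F = 1.667 kN


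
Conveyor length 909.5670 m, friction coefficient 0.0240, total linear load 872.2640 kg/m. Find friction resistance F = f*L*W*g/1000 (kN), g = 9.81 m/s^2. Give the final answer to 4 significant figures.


F = 0.0240 * 909.5670 * 872.2640 * 9.81 / 1000
F = 186.8 kN


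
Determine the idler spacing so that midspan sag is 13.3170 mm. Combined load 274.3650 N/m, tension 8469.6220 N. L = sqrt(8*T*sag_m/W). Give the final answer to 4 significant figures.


sag = 13.3170/1000 = 0.013317 m
L = sqrt(8 * 8469.6220 * 0.013317 / 274.3650)
L = 1.813 m


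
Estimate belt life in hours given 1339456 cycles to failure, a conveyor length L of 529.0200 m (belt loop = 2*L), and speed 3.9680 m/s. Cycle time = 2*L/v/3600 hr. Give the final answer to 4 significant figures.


cycle_time = 2 * 529.0200 / 3.9680 / 3600 = 0.0740675 hr
life = 1339456 * 0.0740675 = 99210 hours


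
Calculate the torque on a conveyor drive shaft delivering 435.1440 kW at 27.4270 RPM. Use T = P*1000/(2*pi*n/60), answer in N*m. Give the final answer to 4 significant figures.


omega = 2*pi*27.4270/60 = 2.87215 rad/s
T = 435.1440*1000 / 2.87215
T = 151500 N*m


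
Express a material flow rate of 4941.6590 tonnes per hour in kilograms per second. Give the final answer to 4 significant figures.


m_dot = 4941.6590 * 1000 / 3600
m_dot = 1373 kg/s


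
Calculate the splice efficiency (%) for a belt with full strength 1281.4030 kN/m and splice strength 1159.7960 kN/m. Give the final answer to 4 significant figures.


Eff = 1159.7960 / 1281.4030 * 100
Eff = 90.51 %


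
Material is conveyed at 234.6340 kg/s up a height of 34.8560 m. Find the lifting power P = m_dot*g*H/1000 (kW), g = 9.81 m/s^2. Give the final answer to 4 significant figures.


P = 234.6340 * 9.81 * 34.8560 / 1000
P = 80.23 kW


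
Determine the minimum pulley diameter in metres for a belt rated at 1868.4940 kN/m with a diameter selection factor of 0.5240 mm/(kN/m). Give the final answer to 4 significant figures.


D = 1868.4940 * 0.5240 / 1000
D = 0.9791 m


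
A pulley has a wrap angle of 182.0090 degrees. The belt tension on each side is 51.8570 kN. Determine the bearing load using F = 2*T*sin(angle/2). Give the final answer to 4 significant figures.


F = 2 * 51.8570 * sin(182.0090/2 deg)
F = 103.7 kN


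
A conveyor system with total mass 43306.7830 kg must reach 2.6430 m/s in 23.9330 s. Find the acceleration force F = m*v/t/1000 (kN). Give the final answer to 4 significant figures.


F = 43306.7830 * 2.6430 / 23.9330 / 1000
F = 4.783 kN


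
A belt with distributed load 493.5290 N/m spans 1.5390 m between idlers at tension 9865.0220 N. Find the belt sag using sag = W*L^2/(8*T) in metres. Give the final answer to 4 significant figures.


sag = 493.5290 * 1.5390^2 / (8 * 9865.0220)
sag = 0.01481 m


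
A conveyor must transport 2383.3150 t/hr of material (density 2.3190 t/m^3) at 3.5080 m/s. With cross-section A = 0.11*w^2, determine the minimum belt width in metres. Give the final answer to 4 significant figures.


A_req = 2383.3150 / (3.5080 * 2.3190 * 3600) = 0.0813802 m^2
w = sqrt(0.0813802 / 0.11)
w = 0.8601 m


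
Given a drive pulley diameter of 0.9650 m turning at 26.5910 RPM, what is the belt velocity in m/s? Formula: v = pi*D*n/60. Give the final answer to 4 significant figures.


v = pi * 0.9650 * 26.5910 / 60
v = 1.344 m/s


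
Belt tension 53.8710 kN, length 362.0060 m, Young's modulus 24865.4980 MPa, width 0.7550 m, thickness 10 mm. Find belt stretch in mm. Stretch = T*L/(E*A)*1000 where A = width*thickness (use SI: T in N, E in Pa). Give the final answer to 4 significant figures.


A = 0.7550 * 0.01 = 0.00755 m^2
Stretch = 53.8710*1000 * 362.0060 / (24865.4980e6 * 0.00755) * 1000
Stretch = 103.9 mm


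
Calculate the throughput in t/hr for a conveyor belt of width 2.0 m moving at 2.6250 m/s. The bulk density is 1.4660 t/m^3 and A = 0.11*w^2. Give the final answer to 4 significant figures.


A = 0.11 * 2.0^2 = 0.44 m^2
C = 0.44 * 2.6250 * 1.4660 * 3600
C = 6096 t/hr


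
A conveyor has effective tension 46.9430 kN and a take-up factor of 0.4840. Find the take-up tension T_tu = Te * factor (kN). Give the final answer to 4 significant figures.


T_tu = 46.9430 * 0.4840
T_tu = 22.72 kN


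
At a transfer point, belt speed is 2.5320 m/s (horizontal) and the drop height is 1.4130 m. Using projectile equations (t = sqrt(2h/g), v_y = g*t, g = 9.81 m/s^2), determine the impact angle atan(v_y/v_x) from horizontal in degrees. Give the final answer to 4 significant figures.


t = sqrt(2*1.4130/9.81) = 0.536725 s
v_y = 9.81 * 0.536725 = 5.26527 m/s
angle = atan(5.26527 / 2.5320) = 64.32 deg


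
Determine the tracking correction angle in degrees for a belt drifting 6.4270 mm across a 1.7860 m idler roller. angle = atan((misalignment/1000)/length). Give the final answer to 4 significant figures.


misalign_m = 6.4270 / 1000 = 0.006427 m
angle = atan(0.006427 / 1.7860)
angle = 0.2062 deg


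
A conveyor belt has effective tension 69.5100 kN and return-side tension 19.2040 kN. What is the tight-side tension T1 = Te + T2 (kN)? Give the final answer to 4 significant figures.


T1 = Te + T2 = 69.5100 + 19.2040
T1 = 88.71 kN


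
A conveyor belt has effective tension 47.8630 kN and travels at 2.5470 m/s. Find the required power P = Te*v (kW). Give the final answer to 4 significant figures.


P = Te * v = 47.8630 * 2.5470
P = 121.9 kW


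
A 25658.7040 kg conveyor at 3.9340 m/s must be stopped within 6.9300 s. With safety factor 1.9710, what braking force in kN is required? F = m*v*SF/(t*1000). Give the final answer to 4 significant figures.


F = 25658.7040 * 3.9340 / 6.9300 * 1.9710 / 1000
F = 28.71 kN


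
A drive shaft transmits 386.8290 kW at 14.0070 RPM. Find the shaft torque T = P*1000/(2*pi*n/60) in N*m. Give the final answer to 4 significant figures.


omega = 2*pi*14.0070/60 = 1.46681 rad/s
T = 386.8290*1000 / 1.46681
T = 263700 N*m


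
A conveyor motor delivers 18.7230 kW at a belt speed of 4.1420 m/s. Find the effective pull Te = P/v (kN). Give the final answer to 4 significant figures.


Te = P / v = 18.7230 / 4.1420
Te = 4.520 kN


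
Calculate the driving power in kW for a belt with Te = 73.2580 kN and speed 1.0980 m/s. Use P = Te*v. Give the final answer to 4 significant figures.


P = Te * v = 73.2580 * 1.0980
P = 80.44 kW


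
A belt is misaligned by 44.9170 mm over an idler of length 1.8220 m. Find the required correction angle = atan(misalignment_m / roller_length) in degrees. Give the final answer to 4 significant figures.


misalign_m = 44.9170 / 1000 = 0.044917 m
angle = atan(0.044917 / 1.8220)
angle = 1.412 deg


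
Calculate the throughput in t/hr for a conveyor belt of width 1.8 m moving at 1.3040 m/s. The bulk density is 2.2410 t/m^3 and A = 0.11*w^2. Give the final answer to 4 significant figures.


A = 0.11 * 1.8^2 = 0.3564 m^2
C = 0.3564 * 1.3040 * 2.2410 * 3600
C = 3749 t/hr


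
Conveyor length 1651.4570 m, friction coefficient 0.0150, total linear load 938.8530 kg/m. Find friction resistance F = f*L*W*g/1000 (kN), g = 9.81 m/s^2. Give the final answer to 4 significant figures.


F = 0.0150 * 1651.4570 * 938.8530 * 9.81 / 1000
F = 228.2 kN


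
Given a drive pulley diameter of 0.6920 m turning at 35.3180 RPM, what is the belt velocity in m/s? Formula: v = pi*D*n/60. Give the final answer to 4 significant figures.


v = pi * 0.6920 * 35.3180 / 60
v = 1.280 m/s


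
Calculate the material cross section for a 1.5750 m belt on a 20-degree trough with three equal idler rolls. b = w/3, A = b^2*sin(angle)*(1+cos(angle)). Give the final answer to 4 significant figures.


b = 1.5750/3 = 0.525 m
A = 0.525^2 * sin(20 deg) * (1 + cos(20 deg))
A = 0.1829 m^2


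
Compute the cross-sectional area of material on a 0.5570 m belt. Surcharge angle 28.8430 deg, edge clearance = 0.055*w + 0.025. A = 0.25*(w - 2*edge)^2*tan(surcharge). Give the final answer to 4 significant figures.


edge = 0.055*0.5570 + 0.025 = 0.055635 m
ew = 0.5570 - 2*0.055635 = 0.44573 m
A = 0.25 * 0.44573^2 * tan(28.8430 deg)
A = 0.02735 m^2


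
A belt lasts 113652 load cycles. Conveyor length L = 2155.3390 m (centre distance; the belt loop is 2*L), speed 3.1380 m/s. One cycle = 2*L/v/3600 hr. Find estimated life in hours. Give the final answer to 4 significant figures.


cycle_time = 2 * 2155.3390 / 3.1380 / 3600 = 0.381584 hr
life = 113652 * 0.381584 = 43370 hours


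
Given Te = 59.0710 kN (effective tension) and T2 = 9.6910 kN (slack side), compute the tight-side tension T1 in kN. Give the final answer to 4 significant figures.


T1 = Te + T2 = 59.0710 + 9.6910
T1 = 68.76 kN


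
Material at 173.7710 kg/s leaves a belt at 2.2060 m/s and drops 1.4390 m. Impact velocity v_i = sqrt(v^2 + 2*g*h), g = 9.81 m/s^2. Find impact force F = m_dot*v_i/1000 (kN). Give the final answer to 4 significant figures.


v_i = sqrt(2.2060^2 + 2*9.81*1.4390) = 5.75323 m/s
F = 173.7710 * 5.75323 / 1000
F = 0.9997 kN


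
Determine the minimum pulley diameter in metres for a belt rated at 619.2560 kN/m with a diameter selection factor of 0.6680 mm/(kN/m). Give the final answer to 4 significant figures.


D = 619.2560 * 0.6680 / 1000
D = 0.4137 m


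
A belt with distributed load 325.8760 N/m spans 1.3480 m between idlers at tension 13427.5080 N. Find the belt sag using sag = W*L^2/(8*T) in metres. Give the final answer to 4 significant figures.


sag = 325.8760 * 1.3480^2 / (8 * 13427.5080)
sag = 0.005512 m


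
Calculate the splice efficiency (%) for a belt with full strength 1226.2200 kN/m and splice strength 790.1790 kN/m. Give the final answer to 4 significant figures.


Eff = 790.1790 / 1226.2200 * 100
Eff = 64.44 %


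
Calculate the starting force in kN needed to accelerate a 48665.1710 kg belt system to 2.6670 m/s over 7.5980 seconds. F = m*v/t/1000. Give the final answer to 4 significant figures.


F = 48665.1710 * 2.6670 / 7.5980 / 1000
F = 17.08 kN


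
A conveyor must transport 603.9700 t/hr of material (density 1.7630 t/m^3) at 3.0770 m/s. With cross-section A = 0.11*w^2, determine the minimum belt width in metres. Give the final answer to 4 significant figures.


A_req = 603.9700 / (3.0770 * 1.7630 * 3600) = 0.0309267 m^2
w = sqrt(0.0309267 / 0.11)
w = 0.5302 m


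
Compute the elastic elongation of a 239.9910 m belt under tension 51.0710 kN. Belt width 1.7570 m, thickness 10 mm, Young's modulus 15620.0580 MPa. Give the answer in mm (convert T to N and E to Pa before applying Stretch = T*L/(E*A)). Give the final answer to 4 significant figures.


A = 1.7570 * 0.01 = 0.01757 m^2
Stretch = 51.0710*1000 * 239.9910 / (15620.0580e6 * 0.01757) * 1000
Stretch = 44.66 mm


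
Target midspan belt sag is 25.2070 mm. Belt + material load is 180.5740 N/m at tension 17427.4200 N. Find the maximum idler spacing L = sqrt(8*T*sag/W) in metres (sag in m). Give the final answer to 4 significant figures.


sag = 25.2070/1000 = 0.025207 m
L = sqrt(8 * 17427.4200 * 0.025207 / 180.5740)
L = 4.412 m


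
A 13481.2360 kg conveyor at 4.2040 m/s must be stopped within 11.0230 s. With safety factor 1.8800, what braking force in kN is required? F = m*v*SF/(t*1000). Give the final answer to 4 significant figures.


F = 13481.2360 * 4.2040 / 11.0230 * 1.8800 / 1000
F = 9.666 kN


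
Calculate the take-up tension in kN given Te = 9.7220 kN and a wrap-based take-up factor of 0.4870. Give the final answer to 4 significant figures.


T_tu = 9.7220 * 0.4870
T_tu = 4.735 kN


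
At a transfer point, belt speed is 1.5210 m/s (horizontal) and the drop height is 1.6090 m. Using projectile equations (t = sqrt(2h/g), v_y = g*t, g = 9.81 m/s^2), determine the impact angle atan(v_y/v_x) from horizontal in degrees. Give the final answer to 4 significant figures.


t = sqrt(2*1.6090/9.81) = 0.572741 s
v_y = 9.81 * 0.572741 = 5.61859 m/s
angle = atan(5.61859 / 1.5210) = 74.85 deg


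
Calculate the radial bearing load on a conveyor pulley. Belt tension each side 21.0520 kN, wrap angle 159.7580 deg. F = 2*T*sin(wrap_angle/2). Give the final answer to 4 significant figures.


F = 2 * 21.0520 * sin(159.7580/2 deg)
F = 41.45 kN


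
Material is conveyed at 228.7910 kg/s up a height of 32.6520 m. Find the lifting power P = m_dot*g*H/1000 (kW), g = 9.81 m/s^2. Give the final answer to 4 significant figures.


P = 228.7910 * 9.81 * 32.6520 / 1000
P = 73.29 kW


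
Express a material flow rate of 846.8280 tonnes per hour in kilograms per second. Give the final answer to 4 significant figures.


m_dot = 846.8280 * 1000 / 3600
m_dot = 235.2 kg/s


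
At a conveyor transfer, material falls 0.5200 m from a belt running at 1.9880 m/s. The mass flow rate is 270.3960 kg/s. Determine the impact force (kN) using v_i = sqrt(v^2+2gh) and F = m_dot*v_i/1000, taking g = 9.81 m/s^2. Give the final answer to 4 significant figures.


v_i = sqrt(1.9880^2 + 2*9.81*0.5200) = 3.76225 m/s
F = 270.3960 * 3.76225 / 1000
F = 1.017 kN


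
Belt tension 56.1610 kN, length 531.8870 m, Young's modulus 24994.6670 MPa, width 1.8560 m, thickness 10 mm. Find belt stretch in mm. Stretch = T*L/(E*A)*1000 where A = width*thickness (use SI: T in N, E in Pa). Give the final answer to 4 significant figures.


A = 1.8560 * 0.01 = 0.01856 m^2
Stretch = 56.1610*1000 * 531.8870 / (24994.6670e6 * 0.01856) * 1000
Stretch = 64.39 mm


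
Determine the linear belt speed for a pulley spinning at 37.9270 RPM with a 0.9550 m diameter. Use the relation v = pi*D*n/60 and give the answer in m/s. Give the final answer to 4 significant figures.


v = pi * 0.9550 * 37.9270 / 60
v = 1.896 m/s


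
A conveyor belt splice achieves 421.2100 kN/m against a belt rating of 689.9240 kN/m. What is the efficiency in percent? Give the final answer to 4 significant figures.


Eff = 421.2100 / 689.9240 * 100
Eff = 61.05 %


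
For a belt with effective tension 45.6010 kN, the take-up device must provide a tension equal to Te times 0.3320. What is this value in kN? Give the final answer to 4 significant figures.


T_tu = 45.6010 * 0.3320
T_tu = 15.14 kN


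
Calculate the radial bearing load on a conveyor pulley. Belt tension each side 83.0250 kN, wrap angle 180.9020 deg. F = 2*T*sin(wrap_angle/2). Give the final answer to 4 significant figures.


F = 2 * 83.0250 * sin(180.9020/2 deg)
F = 166.0 kN


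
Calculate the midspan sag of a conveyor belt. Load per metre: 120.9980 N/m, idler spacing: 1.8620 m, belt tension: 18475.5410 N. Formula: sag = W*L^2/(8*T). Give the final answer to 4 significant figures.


sag = 120.9980 * 1.8620^2 / (8 * 18475.5410)
sag = 0.002838 m


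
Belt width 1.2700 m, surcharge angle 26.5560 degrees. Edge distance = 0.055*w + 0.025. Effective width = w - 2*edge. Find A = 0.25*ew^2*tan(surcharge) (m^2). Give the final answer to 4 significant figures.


edge = 0.055*1.2700 + 0.025 = 0.09485 m
ew = 1.2700 - 2*0.09485 = 1.0803 m
A = 0.25 * 1.0803^2 * tan(26.5560 deg)
A = 0.1458 m^2


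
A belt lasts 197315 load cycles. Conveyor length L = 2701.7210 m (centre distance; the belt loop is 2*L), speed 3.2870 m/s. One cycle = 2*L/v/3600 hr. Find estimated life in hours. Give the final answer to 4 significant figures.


cycle_time = 2 * 2701.7210 / 3.2870 / 3600 = 0.456634 hr
life = 197315 * 0.456634 = 90100 hours


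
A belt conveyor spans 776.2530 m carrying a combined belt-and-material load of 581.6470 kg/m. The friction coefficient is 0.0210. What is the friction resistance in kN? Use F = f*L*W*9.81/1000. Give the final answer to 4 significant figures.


F = 0.0210 * 776.2530 * 581.6470 * 9.81 / 1000
F = 93.01 kN


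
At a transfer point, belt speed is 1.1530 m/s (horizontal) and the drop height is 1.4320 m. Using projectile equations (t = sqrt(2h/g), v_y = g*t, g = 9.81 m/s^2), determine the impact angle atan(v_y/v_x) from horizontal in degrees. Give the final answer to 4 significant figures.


t = sqrt(2*1.4320/9.81) = 0.540321 s
v_y = 9.81 * 0.540321 = 5.30055 m/s
angle = atan(5.30055 / 1.1530) = 77.73 deg


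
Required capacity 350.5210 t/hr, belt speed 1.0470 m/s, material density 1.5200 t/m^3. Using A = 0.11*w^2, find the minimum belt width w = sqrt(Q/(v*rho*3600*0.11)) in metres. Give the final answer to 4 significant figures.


A_req = 350.5210 / (1.0470 * 1.5200 * 3600) = 0.0611817 m^2
w = sqrt(0.0611817 / 0.11)
w = 0.7458 m


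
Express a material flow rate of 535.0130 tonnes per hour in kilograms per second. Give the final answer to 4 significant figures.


m_dot = 535.0130 * 1000 / 3600
m_dot = 148.6 kg/s


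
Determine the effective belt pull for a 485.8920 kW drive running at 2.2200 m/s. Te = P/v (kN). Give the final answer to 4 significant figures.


Te = P / v = 485.8920 / 2.2200
Te = 218.9 kN


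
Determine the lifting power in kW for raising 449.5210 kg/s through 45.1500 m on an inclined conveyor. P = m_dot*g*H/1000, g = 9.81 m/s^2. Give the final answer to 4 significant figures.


P = 449.5210 * 9.81 * 45.1500 / 1000
P = 199.1 kW


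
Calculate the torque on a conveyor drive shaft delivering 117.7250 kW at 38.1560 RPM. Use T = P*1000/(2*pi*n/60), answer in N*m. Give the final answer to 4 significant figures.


omega = 2*pi*38.1560/60 = 3.99569 rad/s
T = 117.7250*1000 / 3.99569
T = 29460 N*m


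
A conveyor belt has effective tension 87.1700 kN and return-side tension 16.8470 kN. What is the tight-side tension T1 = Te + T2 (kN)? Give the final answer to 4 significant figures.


T1 = Te + T2 = 87.1700 + 16.8470
T1 = 104.0 kN


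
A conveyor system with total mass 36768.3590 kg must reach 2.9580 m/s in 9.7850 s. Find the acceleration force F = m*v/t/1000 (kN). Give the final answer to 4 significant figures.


F = 36768.3590 * 2.9580 / 9.7850 / 1000
F = 11.12 kN


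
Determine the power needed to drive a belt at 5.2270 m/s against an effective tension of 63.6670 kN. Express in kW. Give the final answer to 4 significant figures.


P = Te * v = 63.6670 * 5.2270
P = 332.8 kW


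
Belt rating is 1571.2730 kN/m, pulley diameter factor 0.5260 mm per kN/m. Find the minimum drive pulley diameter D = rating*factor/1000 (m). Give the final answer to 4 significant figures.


D = 1571.2730 * 0.5260 / 1000
D = 0.8265 m


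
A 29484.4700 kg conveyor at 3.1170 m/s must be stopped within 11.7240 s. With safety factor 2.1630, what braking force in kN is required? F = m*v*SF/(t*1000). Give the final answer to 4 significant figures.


F = 29484.4700 * 3.1170 / 11.7240 * 2.1630 / 1000
F = 16.96 kN


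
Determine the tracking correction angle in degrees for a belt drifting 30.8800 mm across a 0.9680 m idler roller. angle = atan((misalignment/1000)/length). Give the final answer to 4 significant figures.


misalign_m = 30.8800 / 1000 = 0.030880 m
angle = atan(0.030880 / 0.9680)
angle = 1.827 deg
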